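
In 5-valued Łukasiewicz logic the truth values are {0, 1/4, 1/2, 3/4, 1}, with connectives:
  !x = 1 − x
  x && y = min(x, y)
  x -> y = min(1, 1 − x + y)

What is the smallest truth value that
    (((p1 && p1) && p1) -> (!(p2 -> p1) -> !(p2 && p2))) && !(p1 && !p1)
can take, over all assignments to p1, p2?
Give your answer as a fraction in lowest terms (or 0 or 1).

Take p1 = 1/2, p2 = 0:
p1 && p1 = 1/2 && 1/2 = 1/2
(p1 && p1) && p1 = 1/2 && 1/2 = 1/2
p2 -> p1 = 0 -> 1/2 = 1
!(p2 -> p1) = !1 = 0
p2 && p2 = 0 && 0 = 0
!(p2 && p2) = !0 = 1
!(p2 -> p1) -> !(p2 && p2) = 0 -> 1 = 1
((p1 && p1) && p1) -> (!(p2 -> p1) -> !(p2 && p2)) = 1/2 -> 1 = 1
!p1 = !1/2 = 1/2
p1 && !p1 = 1/2 && 1/2 = 1/2
!(p1 && !p1) = !1/2 = 1/2
(((p1 && p1) && p1) -> (!(p2 -> p1) -> !(p2 && p2))) && !(p1 && !p1) = 1 && 1/2 = 1/2
No assignment yields a value below 1/2, so this is the minimum.

1/2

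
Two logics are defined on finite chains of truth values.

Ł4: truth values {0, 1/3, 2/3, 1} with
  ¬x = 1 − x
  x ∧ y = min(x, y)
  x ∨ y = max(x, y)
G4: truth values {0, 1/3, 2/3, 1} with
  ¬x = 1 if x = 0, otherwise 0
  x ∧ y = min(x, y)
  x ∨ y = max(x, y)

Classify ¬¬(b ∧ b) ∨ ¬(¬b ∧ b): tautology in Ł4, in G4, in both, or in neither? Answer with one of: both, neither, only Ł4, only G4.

In Ł4: at b = 1/3 the value is 2/3 — not a tautology.
In G4: every assignment gives 1 — tautology.

only G4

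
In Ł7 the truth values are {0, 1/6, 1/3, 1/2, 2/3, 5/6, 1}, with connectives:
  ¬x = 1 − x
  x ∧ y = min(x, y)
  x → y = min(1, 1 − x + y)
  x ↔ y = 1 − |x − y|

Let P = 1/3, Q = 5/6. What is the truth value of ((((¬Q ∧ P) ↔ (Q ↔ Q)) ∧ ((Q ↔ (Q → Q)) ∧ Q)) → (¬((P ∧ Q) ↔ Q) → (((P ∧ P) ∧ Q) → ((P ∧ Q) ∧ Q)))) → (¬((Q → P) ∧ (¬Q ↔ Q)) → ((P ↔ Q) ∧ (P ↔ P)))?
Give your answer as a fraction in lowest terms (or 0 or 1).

¬Q = ¬5/6 = 1/6
¬Q ∧ P = 1/6 ∧ 1/3 = 1/6
Q ↔ Q = 5/6 ↔ 5/6 = 1
(¬Q ∧ P) ↔ (Q ↔ Q) = 1/6 ↔ 1 = 1/6
Q → Q = 5/6 → 5/6 = 1
Q ↔ (Q → Q) = 5/6 ↔ 1 = 5/6
(Q ↔ (Q → Q)) ∧ Q = 5/6 ∧ 5/6 = 5/6
((¬Q ∧ P) ↔ (Q ↔ Q)) ∧ ((Q ↔ (Q → Q)) ∧ Q) = 1/6 ∧ 5/6 = 1/6
P ∧ Q = 1/3 ∧ 5/6 = 1/3
(P ∧ Q) ↔ Q = 1/3 ↔ 5/6 = 1/2
¬((P ∧ Q) ↔ Q) = ¬1/2 = 1/2
P ∧ P = 1/3 ∧ 1/3 = 1/3
(P ∧ P) ∧ Q = 1/3 ∧ 5/6 = 1/3
P ∧ Q = 1/3 ∧ 5/6 = 1/3
(P ∧ Q) ∧ Q = 1/3 ∧ 5/6 = 1/3
((P ∧ P) ∧ Q) → ((P ∧ Q) ∧ Q) = 1/3 → 1/3 = 1
¬((P ∧ Q) ↔ Q) → (((P ∧ P) ∧ Q) → ((P ∧ Q) ∧ Q)) = 1/2 → 1 = 1
(((¬Q ∧ P) ↔ (Q ↔ Q)) ∧ ((Q ↔ (Q → Q)) ∧ Q)) → (¬((P ∧ Q) ↔ Q) → (((P ∧ P) ∧ Q) → ((P ∧ Q) ∧ Q))) = 1/6 → 1 = 1
Q → P = 5/6 → 1/3 = 1/2
¬Q = ¬5/6 = 1/6
¬Q ↔ Q = 1/6 ↔ 5/6 = 1/3
(Q → P) ∧ (¬Q ↔ Q) = 1/2 ∧ 1/3 = 1/3
¬((Q → P) ∧ (¬Q ↔ Q)) = ¬1/3 = 2/3
P ↔ Q = 1/3 ↔ 5/6 = 1/2
P ↔ P = 1/3 ↔ 1/3 = 1
(P ↔ Q) ∧ (P ↔ P) = 1/2 ∧ 1 = 1/2
¬((Q → P) ∧ (¬Q ↔ Q)) → ((P ↔ Q) ∧ (P ↔ P)) = 2/3 → 1/2 = 5/6
((((¬Q ∧ P) ↔ (Q ↔ Q)) ∧ ((Q ↔ (Q → Q)) ∧ Q)) → (¬((P ∧ Q) ↔ Q) → (((P ∧ P) ∧ Q) → ((P ∧ Q) ∧ Q)))) → (¬((Q → P) ∧ (¬Q ↔ Q)) → ((P ↔ Q) ∧ (P ↔ P))) = 1 → 5/6 = 5/6

5/6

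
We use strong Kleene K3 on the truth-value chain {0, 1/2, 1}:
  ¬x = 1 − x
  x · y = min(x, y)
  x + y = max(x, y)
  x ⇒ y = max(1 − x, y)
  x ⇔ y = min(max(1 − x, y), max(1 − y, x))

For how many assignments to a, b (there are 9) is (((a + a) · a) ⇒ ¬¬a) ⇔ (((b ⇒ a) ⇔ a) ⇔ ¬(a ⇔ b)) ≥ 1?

3

a = 0, b = 0 ↦ 1  ≥
a = 0, b = 1/2 ↦ 1/2  <
a = 0, b = 1 ↦ 1  ≥
a = 1/2, b = 0 ↦ 1/2  <
a = 1/2, b = 1/2 ↦ 1/2  <
a = 1/2, b = 1 ↦ 1/2  <
a = 1, b = 0 ↦ 1  ≥
a = 1, b = 1/2 ↦ 1/2  <
a = 1, b = 1 ↦ 0  <
So 3 of the 9 assignments meet the threshold.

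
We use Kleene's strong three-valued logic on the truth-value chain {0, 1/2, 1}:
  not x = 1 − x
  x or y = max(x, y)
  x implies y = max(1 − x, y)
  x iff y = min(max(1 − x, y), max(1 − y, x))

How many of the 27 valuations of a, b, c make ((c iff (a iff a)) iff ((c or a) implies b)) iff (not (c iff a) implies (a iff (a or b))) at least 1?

2

value 1: 2 assignments (counts)
value 1/2: 18 assignments
value 0: 7 assignments
So 2 of the 27 assignments meet the threshold.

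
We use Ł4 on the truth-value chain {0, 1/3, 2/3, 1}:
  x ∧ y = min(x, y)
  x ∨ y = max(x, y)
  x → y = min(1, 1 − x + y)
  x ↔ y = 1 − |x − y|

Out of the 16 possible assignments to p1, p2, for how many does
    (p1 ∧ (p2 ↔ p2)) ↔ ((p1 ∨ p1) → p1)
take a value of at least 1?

p1 = 0, p2 = 0 ↦ 0  <
p1 = 0, p2 = 1/3 ↦ 0  <
p1 = 0, p2 = 2/3 ↦ 0  <
p1 = 0, p2 = 1 ↦ 0  <
p1 = 1/3, p2 = 0 ↦ 1/3  <
p1 = 1/3, p2 = 1/3 ↦ 1/3  <
p1 = 1/3, p2 = 2/3 ↦ 1/3  <
p1 = 1/3, p2 = 1 ↦ 1/3  <
p1 = 2/3, p2 = 0 ↦ 2/3  <
p1 = 2/3, p2 = 1/3 ↦ 2/3  <
p1 = 2/3, p2 = 2/3 ↦ 2/3  <
p1 = 2/3, p2 = 1 ↦ 2/3  <
p1 = 1, p2 = 0 ↦ 1  ≥
p1 = 1, p2 = 1/3 ↦ 1  ≥
p1 = 1, p2 = 2/3 ↦ 1  ≥
p1 = 1, p2 = 1 ↦ 1  ≥
So 4 of the 16 assignments meet the threshold.

4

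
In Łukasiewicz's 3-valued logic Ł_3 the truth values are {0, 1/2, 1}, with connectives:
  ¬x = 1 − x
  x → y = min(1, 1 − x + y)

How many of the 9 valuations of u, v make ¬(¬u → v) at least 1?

1

u = 0, v = 0 ↦ 1  ≥
u = 0, v = 1/2 ↦ 1/2  <
u = 0, v = 1 ↦ 0  <
u = 1/2, v = 0 ↦ 1/2  <
u = 1/2, v = 1/2 ↦ 0  <
u = 1/2, v = 1 ↦ 0  <
u = 1, v = 0 ↦ 0  <
u = 1, v = 1/2 ↦ 0  <
u = 1, v = 1 ↦ 0  <
So 1 of the 9 assignments meets the threshold.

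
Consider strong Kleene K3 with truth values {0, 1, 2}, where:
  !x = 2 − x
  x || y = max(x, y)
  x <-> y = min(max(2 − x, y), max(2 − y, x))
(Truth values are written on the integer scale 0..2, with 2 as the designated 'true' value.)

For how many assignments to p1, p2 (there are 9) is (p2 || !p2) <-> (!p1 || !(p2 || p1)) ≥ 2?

p1 = 0, p2 = 0 ↦ 2  ≥
p1 = 0, p2 = 1 ↦ 1  <
p1 = 0, p2 = 2 ↦ 2  ≥
p1 = 1, p2 = 0 ↦ 1  <
p1 = 1, p2 = 1 ↦ 1  <
p1 = 1, p2 = 2 ↦ 1  <
p1 = 2, p2 = 0 ↦ 0  <
p1 = 2, p2 = 1 ↦ 1  <
p1 = 2, p2 = 2 ↦ 0  <
So 2 of the 9 assignments meet the threshold.

2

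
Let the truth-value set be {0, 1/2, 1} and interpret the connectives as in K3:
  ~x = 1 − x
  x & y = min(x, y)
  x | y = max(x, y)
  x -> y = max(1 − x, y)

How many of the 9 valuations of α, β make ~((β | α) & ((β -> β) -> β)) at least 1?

α = 0, β = 0 ↦ 1  ≥
α = 0, β = 1/2 ↦ 1/2  <
α = 0, β = 1 ↦ 0  <
α = 1/2, β = 0 ↦ 1  ≥
α = 1/2, β = 1/2 ↦ 1/2  <
α = 1/2, β = 1 ↦ 0  <
α = 1, β = 0 ↦ 1  ≥
α = 1, β = 1/2 ↦ 1/2  <
α = 1, β = 1 ↦ 0  <
So 3 of the 9 assignments meet the threshold.

3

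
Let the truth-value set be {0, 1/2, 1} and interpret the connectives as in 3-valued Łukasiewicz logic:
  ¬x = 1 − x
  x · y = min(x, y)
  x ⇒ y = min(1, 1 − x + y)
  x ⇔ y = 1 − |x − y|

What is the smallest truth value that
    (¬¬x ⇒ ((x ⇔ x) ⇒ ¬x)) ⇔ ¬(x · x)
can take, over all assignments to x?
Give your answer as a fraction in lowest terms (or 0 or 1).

1/2

Take x = 1/2:
¬x = ¬1/2 = 1/2
¬¬x = ¬1/2 = 1/2
x ⇔ x = 1/2 ⇔ 1/2 = 1
¬x = ¬1/2 = 1/2
(x ⇔ x) ⇒ ¬x = 1 ⇒ 1/2 = 1/2
¬¬x ⇒ ((x ⇔ x) ⇒ ¬x) = 1/2 ⇒ 1/2 = 1
x · x = 1/2 · 1/2 = 1/2
¬(x · x) = ¬1/2 = 1/2
(¬¬x ⇒ ((x ⇔ x) ⇒ ¬x)) ⇔ ¬(x · x) = 1 ⇔ 1/2 = 1/2
No assignment yields a value below 1/2, so this is the minimum.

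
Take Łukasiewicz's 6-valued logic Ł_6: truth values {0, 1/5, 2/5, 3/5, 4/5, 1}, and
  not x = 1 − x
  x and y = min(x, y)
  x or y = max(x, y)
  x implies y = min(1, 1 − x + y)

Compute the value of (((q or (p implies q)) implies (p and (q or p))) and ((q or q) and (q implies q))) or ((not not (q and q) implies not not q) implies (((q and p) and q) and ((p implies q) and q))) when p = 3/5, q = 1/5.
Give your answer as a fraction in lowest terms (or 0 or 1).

1/5

p implies q = 3/5 implies 1/5 = 3/5
q or (p implies q) = 1/5 or 3/5 = 3/5
q or p = 1/5 or 3/5 = 3/5
p and (q or p) = 3/5 and 3/5 = 3/5
(q or (p implies q)) implies (p and (q or p)) = 3/5 implies 3/5 = 1
q or q = 1/5 or 1/5 = 1/5
q implies q = 1/5 implies 1/5 = 1
(q or q) and (q implies q) = 1/5 and 1 = 1/5
((q or (p implies q)) implies (p and (q or p))) and ((q or q) and (q implies q)) = 1 and 1/5 = 1/5
q and q = 1/5 and 1/5 = 1/5
not (q and q) = not 1/5 = 4/5
not not (q and q) = not 4/5 = 1/5
not q = not 1/5 = 4/5
not not q = not 4/5 = 1/5
not not (q and q) implies not not q = 1/5 implies 1/5 = 1
q and p = 1/5 and 3/5 = 1/5
(q and p) and q = 1/5 and 1/5 = 1/5
p implies q = 3/5 implies 1/5 = 3/5
(p implies q) and q = 3/5 and 1/5 = 1/5
((q and p) and q) and ((p implies q) and q) = 1/5 and 1/5 = 1/5
(not not (q and q) implies not not q) implies (((q and p) and q) and ((p implies q) and q)) = 1 implies 1/5 = 1/5
(((q or (p implies q)) implies (p and (q or p))) and ((q or q) and (q implies q))) or ((not not (q and q) implies not not q) implies (((q and p) and q) and ((p implies q) and q))) = 1/5 or 1/5 = 1/5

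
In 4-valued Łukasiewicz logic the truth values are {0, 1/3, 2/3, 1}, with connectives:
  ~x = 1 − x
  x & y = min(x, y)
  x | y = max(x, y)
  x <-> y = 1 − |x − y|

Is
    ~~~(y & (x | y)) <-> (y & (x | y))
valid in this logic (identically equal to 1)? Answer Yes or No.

No

Counterexample: take x = 0, y = 0.
x | y = 0 | 0 = 0
y & (x | y) = 0 & 0 = 0
~(y & (x | y)) = ~0 = 1
~~(y & (x | y)) = ~1 = 0
~~~(y & (x | y)) = ~0 = 1
x | y = 0 | 0 = 0
y & (x | y) = 0 & 0 = 0
~~~(y & (x | y)) <-> (y & (x | y)) = 1 <-> 0 = 0
This gives 0 ≠ 1.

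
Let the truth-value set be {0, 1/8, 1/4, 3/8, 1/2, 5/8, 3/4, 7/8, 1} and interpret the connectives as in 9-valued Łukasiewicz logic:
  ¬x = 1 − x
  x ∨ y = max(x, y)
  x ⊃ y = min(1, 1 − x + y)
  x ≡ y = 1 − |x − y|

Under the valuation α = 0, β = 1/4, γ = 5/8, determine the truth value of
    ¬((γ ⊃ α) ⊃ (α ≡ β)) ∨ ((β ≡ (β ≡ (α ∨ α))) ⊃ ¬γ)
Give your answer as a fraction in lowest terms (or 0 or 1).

7/8

γ ⊃ α = 5/8 ⊃ 0 = 3/8
α ≡ β = 0 ≡ 1/4 = 3/4
(γ ⊃ α) ⊃ (α ≡ β) = 3/8 ⊃ 3/4 = 1
¬((γ ⊃ α) ⊃ (α ≡ β)) = ¬1 = 0
α ∨ α = 0 ∨ 0 = 0
β ≡ (α ∨ α) = 1/4 ≡ 0 = 3/4
β ≡ (β ≡ (α ∨ α)) = 1/4 ≡ 3/4 = 1/2
¬γ = ¬5/8 = 3/8
(β ≡ (β ≡ (α ∨ α))) ⊃ ¬γ = 1/2 ⊃ 3/8 = 7/8
¬((γ ⊃ α) ⊃ (α ≡ β)) ∨ ((β ≡ (β ≡ (α ∨ α))) ⊃ ¬γ) = 0 ∨ 7/8 = 7/8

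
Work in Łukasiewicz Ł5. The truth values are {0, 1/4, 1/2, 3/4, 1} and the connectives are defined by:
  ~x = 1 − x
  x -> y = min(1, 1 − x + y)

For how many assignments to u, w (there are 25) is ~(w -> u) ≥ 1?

value 1: 1 assignment (counts)
value 3/4: 2 assignments
value 1/2: 3 assignments
value 1/4: 4 assignments
value 0: 15 assignments
So 1 of the 25 assignments meets the threshold.

1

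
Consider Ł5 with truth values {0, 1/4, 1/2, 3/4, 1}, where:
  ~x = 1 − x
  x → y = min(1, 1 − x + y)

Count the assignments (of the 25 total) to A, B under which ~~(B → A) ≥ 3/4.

value 1: 15 assignments (counts)
value 3/4: 4 assignments (counts)
value 1/2: 3 assignments
value 1/4: 2 assignments
value 0: 1 assignment
So 19 of the 25 assignments meet the threshold.

19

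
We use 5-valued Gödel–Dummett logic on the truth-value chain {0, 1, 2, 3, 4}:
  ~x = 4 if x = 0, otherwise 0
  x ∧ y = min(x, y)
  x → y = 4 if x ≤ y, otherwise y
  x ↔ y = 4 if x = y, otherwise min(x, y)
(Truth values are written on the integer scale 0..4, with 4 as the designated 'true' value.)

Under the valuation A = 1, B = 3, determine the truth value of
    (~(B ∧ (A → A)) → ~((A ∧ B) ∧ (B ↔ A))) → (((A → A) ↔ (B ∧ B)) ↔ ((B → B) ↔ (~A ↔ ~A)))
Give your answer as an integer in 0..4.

A → A = 1 → 1 = 4
B ∧ (A → A) = 3 ∧ 4 = 3
~(B ∧ (A → A)) = ~3 = 0
A ∧ B = 1 ∧ 3 = 1
B ↔ A = 3 ↔ 1 = 1
(A ∧ B) ∧ (B ↔ A) = 1 ∧ 1 = 1
~((A ∧ B) ∧ (B ↔ A)) = ~1 = 0
~(B ∧ (A → A)) → ~((A ∧ B) ∧ (B ↔ A)) = 0 → 0 = 4
A → A = 1 → 1 = 4
B ∧ B = 3 ∧ 3 = 3
(A → A) ↔ (B ∧ B) = 4 ↔ 3 = 3
B → B = 3 → 3 = 4
~A = ~1 = 0
~A = ~1 = 0
~A ↔ ~A = 0 ↔ 0 = 4
(B → B) ↔ (~A ↔ ~A) = 4 ↔ 4 = 4
((A → A) ↔ (B ∧ B)) ↔ ((B → B) ↔ (~A ↔ ~A)) = 3 ↔ 4 = 3
(~(B ∧ (A → A)) → ~((A ∧ B) ∧ (B ↔ A))) → (((A → A) ↔ (B ∧ B)) ↔ ((B → B) ↔ (~A ↔ ~A))) = 4 → 3 = 3

3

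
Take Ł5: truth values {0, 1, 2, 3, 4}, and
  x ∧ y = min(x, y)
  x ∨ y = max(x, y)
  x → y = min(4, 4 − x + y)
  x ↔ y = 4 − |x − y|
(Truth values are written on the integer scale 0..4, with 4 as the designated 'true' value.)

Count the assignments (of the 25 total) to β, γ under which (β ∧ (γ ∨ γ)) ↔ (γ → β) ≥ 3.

value 4: 5 assignments (counts)
value 3: 5 assignments (counts)
value 2: 5 assignments
value 1: 5 assignments
value 0: 5 assignments
So 10 of the 25 assignments meet the threshold.

10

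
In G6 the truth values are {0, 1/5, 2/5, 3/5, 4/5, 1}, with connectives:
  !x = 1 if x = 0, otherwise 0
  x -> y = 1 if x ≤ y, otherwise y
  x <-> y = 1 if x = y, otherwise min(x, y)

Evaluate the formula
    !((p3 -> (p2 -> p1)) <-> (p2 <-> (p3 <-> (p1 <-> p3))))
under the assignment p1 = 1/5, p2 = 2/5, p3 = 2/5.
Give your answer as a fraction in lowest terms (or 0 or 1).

p2 -> p1 = 2/5 -> 1/5 = 1/5
p3 -> (p2 -> p1) = 2/5 -> 1/5 = 1/5
p1 <-> p3 = 1/5 <-> 2/5 = 1/5
p3 <-> (p1 <-> p3) = 2/5 <-> 1/5 = 1/5
p2 <-> (p3 <-> (p1 <-> p3)) = 2/5 <-> 1/5 = 1/5
(p3 -> (p2 -> p1)) <-> (p2 <-> (p3 <-> (p1 <-> p3))) = 1/5 <-> 1/5 = 1
!((p3 -> (p2 -> p1)) <-> (p2 <-> (p3 <-> (p1 <-> p3)))) = !1 = 0

0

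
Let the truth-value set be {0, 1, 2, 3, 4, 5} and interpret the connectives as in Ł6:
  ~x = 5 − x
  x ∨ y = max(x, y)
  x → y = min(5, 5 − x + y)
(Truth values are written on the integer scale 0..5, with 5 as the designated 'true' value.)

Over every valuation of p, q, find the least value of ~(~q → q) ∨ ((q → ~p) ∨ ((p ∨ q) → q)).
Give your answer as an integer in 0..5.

3

Take p = 5, q = 2:
~q = ~2 = 3
~q → q = 3 → 2 = 4
~(~q → q) = ~4 = 1
~p = ~5 = 0
q → ~p = 2 → 0 = 3
p ∨ q = 5 ∨ 2 = 5
(p ∨ q) → q = 5 → 2 = 2
(q → ~p) ∨ ((p ∨ q) → q) = 3 ∨ 2 = 3
~(~q → q) ∨ ((q → ~p) ∨ ((p ∨ q) → q)) = 1 ∨ 3 = 3
No assignment yields a value below 3, so this is the minimum.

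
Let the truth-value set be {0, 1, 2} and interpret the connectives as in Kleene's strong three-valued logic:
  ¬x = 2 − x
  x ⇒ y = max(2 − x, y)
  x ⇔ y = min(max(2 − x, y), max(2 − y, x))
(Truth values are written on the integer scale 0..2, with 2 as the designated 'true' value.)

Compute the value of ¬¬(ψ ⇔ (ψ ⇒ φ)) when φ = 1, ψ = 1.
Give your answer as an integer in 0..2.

ψ ⇒ φ = 1 ⇒ 1 = 1
ψ ⇔ (ψ ⇒ φ) = 1 ⇔ 1 = 1
¬(ψ ⇔ (ψ ⇒ φ)) = ¬1 = 1
¬¬(ψ ⇔ (ψ ⇒ φ)) = ¬1 = 1

1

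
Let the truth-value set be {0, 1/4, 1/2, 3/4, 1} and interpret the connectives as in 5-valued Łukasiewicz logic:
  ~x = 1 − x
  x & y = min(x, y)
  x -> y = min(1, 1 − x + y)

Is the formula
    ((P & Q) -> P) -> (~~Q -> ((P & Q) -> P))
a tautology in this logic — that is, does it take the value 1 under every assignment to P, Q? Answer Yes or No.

At P = 1/2, Q = 1/4, for instance:
P & Q = 1/2 & 1/4 = 1/4
(P & Q) -> P = 1/4 -> 1/2 = 1
~Q = ~1/4 = 3/4
~~Q = ~3/4 = 1/4
~~Q -> ((P & Q) -> P) = 1/4 -> 1 = 1
((P & Q) -> P) -> (~~Q -> ((P & Q) -> P)) = 1 -> 1 = 1
and checking the remaining 24 assignments likewise gives ≥ 1 in every case.

Yes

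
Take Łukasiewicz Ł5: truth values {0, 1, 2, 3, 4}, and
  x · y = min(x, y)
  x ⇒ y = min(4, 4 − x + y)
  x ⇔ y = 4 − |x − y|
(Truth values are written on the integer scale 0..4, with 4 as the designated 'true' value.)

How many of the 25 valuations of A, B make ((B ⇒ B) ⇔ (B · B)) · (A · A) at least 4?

value 4: 1 assignment (counts)
value 3: 3 assignments
value 2: 5 assignments
value 1: 7 assignments
value 0: 9 assignments
So 1 of the 25 assignments meets the threshold.

1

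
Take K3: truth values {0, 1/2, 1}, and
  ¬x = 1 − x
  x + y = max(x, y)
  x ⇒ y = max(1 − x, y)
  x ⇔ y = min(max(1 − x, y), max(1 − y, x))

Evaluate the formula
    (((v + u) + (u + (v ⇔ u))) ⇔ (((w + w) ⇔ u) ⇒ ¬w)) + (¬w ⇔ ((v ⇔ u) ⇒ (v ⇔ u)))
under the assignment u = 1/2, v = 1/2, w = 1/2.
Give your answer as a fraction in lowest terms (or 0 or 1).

v + u = 1/2 + 1/2 = 1/2
v ⇔ u = 1/2 ⇔ 1/2 = 1/2
u + (v ⇔ u) = 1/2 + 1/2 = 1/2
(v + u) + (u + (v ⇔ u)) = 1/2 + 1/2 = 1/2
w + w = 1/2 + 1/2 = 1/2
(w + w) ⇔ u = 1/2 ⇔ 1/2 = 1/2
¬w = ¬1/2 = 1/2
((w + w) ⇔ u) ⇒ ¬w = 1/2 ⇒ 1/2 = 1/2
((v + u) + (u + (v ⇔ u))) ⇔ (((w + w) ⇔ u) ⇒ ¬w) = 1/2 ⇔ 1/2 = 1/2
¬w = ¬1/2 = 1/2
v ⇔ u = 1/2 ⇔ 1/2 = 1/2
v ⇔ u = 1/2 ⇔ 1/2 = 1/2
(v ⇔ u) ⇒ (v ⇔ u) = 1/2 ⇒ 1/2 = 1/2
¬w ⇔ ((v ⇔ u) ⇒ (v ⇔ u)) = 1/2 ⇔ 1/2 = 1/2
(((v + u) + (u + (v ⇔ u))) ⇔ (((w + w) ⇔ u) ⇒ ¬w)) + (¬w ⇔ ((v ⇔ u) ⇒ (v ⇔ u))) = 1/2 + 1/2 = 1/2

1/2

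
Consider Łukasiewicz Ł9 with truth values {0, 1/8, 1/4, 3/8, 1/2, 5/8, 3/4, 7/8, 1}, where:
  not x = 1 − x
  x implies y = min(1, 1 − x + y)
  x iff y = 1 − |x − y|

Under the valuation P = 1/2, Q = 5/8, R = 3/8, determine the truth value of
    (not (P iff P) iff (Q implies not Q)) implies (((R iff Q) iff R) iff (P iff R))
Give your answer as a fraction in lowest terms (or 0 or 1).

1

P iff P = 1/2 iff 1/2 = 1
not (P iff P) = not 1 = 0
not Q = not 5/8 = 3/8
Q implies not Q = 5/8 implies 3/8 = 3/4
not (P iff P) iff (Q implies not Q) = 0 iff 3/4 = 1/4
R iff Q = 3/8 iff 5/8 = 3/4
(R iff Q) iff R = 3/4 iff 3/8 = 5/8
P iff R = 1/2 iff 3/8 = 7/8
((R iff Q) iff R) iff (P iff R) = 5/8 iff 7/8 = 3/4
(not (P iff P) iff (Q implies not Q)) implies (((R iff Q) iff R) iff (P iff R)) = 1/4 implies 3/4 = 1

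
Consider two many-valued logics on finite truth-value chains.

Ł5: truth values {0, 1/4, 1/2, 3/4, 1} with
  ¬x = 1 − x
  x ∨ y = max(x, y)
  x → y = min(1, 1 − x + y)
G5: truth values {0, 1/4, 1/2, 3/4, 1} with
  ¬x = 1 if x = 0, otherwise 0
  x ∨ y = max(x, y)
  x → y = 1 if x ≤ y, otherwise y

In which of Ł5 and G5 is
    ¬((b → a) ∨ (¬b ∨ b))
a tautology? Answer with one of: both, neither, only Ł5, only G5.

In Ł5: at a = 0, b = 0 the value is 0 — not a tautology.
In G5: at a = 0, b = 0 the value is 0 — not a tautology.

neither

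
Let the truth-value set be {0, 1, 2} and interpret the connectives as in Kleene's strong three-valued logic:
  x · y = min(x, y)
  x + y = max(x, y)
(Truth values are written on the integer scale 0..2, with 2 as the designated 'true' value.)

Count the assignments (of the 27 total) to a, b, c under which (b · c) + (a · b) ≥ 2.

value 2: 5 assignments (counts)
value 1: 11 assignments
value 0: 11 assignments
So 5 of the 27 assignments meet the threshold.

5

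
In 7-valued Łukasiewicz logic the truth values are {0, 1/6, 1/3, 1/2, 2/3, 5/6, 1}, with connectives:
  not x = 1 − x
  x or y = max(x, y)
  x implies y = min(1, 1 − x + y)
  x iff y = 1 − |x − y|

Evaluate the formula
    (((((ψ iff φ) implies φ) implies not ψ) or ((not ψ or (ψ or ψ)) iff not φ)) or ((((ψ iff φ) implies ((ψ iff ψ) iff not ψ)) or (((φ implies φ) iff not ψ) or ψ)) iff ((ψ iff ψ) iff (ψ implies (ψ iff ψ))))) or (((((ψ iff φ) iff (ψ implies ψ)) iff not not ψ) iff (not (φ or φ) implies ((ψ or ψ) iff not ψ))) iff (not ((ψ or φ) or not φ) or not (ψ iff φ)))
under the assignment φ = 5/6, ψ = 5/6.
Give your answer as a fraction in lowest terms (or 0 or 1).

ψ iff φ = 5/6 iff 5/6 = 1
(ψ iff φ) implies φ = 1 implies 5/6 = 5/6
not ψ = not 5/6 = 1/6
((ψ iff φ) implies φ) implies not ψ = 5/6 implies 1/6 = 1/3
not ψ = not 5/6 = 1/6
ψ or ψ = 5/6 or 5/6 = 5/6
not ψ or (ψ or ψ) = 1/6 or 5/6 = 5/6
not φ = not 5/6 = 1/6
(not ψ or (ψ or ψ)) iff not φ = 5/6 iff 1/6 = 1/3
(((ψ iff φ) implies φ) implies not ψ) or ((not ψ or (ψ or ψ)) iff not φ) = 1/3 or 1/3 = 1/3
ψ iff φ = 5/6 iff 5/6 = 1
ψ iff ψ = 5/6 iff 5/6 = 1
not ψ = not 5/6 = 1/6
(ψ iff ψ) iff not ψ = 1 iff 1/6 = 1/6
(ψ iff φ) implies ((ψ iff ψ) iff not ψ) = 1 implies 1/6 = 1/6
φ implies φ = 5/6 implies 5/6 = 1
not ψ = not 5/6 = 1/6
(φ implies φ) iff not ψ = 1 iff 1/6 = 1/6
((φ implies φ) iff not ψ) or ψ = 1/6 or 5/6 = 5/6
((ψ iff φ) implies ((ψ iff ψ) iff not ψ)) or (((φ implies φ) iff not ψ) or ψ) = 1/6 or 5/6 = 5/6
ψ iff ψ = 5/6 iff 5/6 = 1
ψ iff ψ = 5/6 iff 5/6 = 1
ψ implies (ψ iff ψ) = 5/6 implies 1 = 1
(ψ iff ψ) iff (ψ implies (ψ iff ψ)) = 1 iff 1 = 1
(((ψ iff φ) implies ((ψ iff ψ) iff not ψ)) or (((φ implies φ) iff not ψ) or ψ)) iff ((ψ iff ψ) iff (ψ implies (ψ iff ψ))) = 5/6 iff 1 = 5/6
((((ψ iff φ) implies φ) implies not ψ) or ((not ψ or (ψ or ψ)) iff not φ)) or ((((ψ iff φ) implies ((ψ iff ψ) iff not ψ)) or (((φ implies φ) iff not ψ) or ψ)) iff ((ψ iff ψ) iff (ψ implies (ψ iff ψ)))) = 1/3 or 5/6 = 5/6
ψ iff φ = 5/6 iff 5/6 = 1
ψ implies ψ = 5/6 implies 5/6 = 1
(ψ iff φ) iff (ψ implies ψ) = 1 iff 1 = 1
not ψ = not 5/6 = 1/6
not not ψ = not 1/6 = 5/6
((ψ iff φ) iff (ψ implies ψ)) iff not not ψ = 1 iff 5/6 = 5/6
φ or φ = 5/6 or 5/6 = 5/6
not (φ or φ) = not 5/6 = 1/6
ψ or ψ = 5/6 or 5/6 = 5/6
not ψ = not 5/6 = 1/6
(ψ or ψ) iff not ψ = 5/6 iff 1/6 = 1/3
not (φ or φ) implies ((ψ or ψ) iff not ψ) = 1/6 implies 1/3 = 1
(((ψ iff φ) iff (ψ implies ψ)) iff not not ψ) iff (not (φ or φ) implies ((ψ or ψ) iff not ψ)) = 5/6 iff 1 = 5/6
ψ or φ = 5/6 or 5/6 = 5/6
not φ = not 5/6 = 1/6
(ψ or φ) or not φ = 5/6 or 1/6 = 5/6
not ((ψ or φ) or not φ) = not 5/6 = 1/6
ψ iff φ = 5/6 iff 5/6 = 1
not (ψ iff φ) = not 1 = 0
not ((ψ or φ) or not φ) or not (ψ iff φ) = 1/6 or 0 = 1/6
((((ψ iff φ) iff (ψ implies ψ)) iff not not ψ) iff (not (φ or φ) implies ((ψ or ψ) iff not ψ))) iff (not ((ψ or φ) or not φ) or not (ψ iff φ)) = 5/6 iff 1/6 = 1/3
(((((ψ iff φ) implies φ) implies not ψ) or ((not ψ or (ψ or ψ)) iff not φ)) or ((((ψ iff φ) implies ((ψ iff ψ) iff not ψ)) or (((φ implies φ) iff not ψ) or ψ)) iff ((ψ iff ψ) iff (ψ implies (ψ iff ψ))))) or (((((ψ iff φ) iff (ψ implies ψ)) iff not not ψ) iff (not (φ or φ) implies ((ψ or ψ) iff not ψ))) iff (not ((ψ or φ) or not φ) or not (ψ iff φ))) = 5/6 or 1/3 = 5/6

5/6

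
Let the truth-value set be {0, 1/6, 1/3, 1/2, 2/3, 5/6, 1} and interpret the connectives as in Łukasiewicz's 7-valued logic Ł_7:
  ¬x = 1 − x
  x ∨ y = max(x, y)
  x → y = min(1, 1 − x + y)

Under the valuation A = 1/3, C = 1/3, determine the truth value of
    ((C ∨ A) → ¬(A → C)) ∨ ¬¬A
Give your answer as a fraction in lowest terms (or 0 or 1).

C ∨ A = 1/3 ∨ 1/3 = 1/3
A → C = 1/3 → 1/3 = 1
¬(A → C) = ¬1 = 0
(C ∨ A) → ¬(A → C) = 1/3 → 0 = 2/3
¬A = ¬1/3 = 2/3
¬¬A = ¬2/3 = 1/3
((C ∨ A) → ¬(A → C)) ∨ ¬¬A = 2/3 ∨ 1/3 = 2/3

2/3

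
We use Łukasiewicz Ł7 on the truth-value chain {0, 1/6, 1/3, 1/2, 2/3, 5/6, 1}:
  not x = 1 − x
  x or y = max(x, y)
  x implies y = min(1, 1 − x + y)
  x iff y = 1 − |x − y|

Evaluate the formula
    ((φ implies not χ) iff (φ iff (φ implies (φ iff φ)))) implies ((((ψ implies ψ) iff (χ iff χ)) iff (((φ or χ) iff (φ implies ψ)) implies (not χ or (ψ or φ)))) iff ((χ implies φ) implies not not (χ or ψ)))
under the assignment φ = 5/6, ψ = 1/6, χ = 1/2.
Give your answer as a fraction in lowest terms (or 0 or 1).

not χ = not 1/2 = 1/2
φ implies not χ = 5/6 implies 1/2 = 2/3
φ iff φ = 5/6 iff 5/6 = 1
φ implies (φ iff φ) = 5/6 implies 1 = 1
φ iff (φ implies (φ iff φ)) = 5/6 iff 1 = 5/6
(φ implies not χ) iff (φ iff (φ implies (φ iff φ))) = 2/3 iff 5/6 = 5/6
ψ implies ψ = 1/6 implies 1/6 = 1
χ iff χ = 1/2 iff 1/2 = 1
(ψ implies ψ) iff (χ iff χ) = 1 iff 1 = 1
φ or χ = 5/6 or 1/2 = 5/6
φ implies ψ = 5/6 implies 1/6 = 1/3
(φ or χ) iff (φ implies ψ) = 5/6 iff 1/3 = 1/2
not χ = not 1/2 = 1/2
ψ or φ = 1/6 or 5/6 = 5/6
not χ or (ψ or φ) = 1/2 or 5/6 = 5/6
((φ or χ) iff (φ implies ψ)) implies (not χ or (ψ or φ)) = 1/2 implies 5/6 = 1
((ψ implies ψ) iff (χ iff χ)) iff (((φ or χ) iff (φ implies ψ)) implies (not χ or (ψ or φ))) = 1 iff 1 = 1
χ implies φ = 1/2 implies 5/6 = 1
χ or ψ = 1/2 or 1/6 = 1/2
not (χ or ψ) = not 1/2 = 1/2
not not (χ or ψ) = not 1/2 = 1/2
(χ implies φ) implies not not (χ or ψ) = 1 implies 1/2 = 1/2
(((ψ implies ψ) iff (χ iff χ)) iff (((φ or χ) iff (φ implies ψ)) implies (not χ or (ψ or φ)))) iff ((χ implies φ) implies not not (χ or ψ)) = 1 iff 1/2 = 1/2
((φ implies not χ) iff (φ iff (φ implies (φ iff φ)))) implies ((((ψ implies ψ) iff (χ iff χ)) iff (((φ or χ) iff (φ implies ψ)) implies (not χ or (ψ or φ)))) iff ((χ implies φ) implies not not (χ or ψ))) = 5/6 implies 1/2 = 2/3

2/3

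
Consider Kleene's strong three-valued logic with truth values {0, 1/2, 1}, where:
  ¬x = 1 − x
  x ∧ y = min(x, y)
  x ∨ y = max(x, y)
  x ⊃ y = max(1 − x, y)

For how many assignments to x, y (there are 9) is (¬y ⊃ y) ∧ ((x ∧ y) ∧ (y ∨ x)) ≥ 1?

x = 0, y = 0 ↦ 0  <
x = 0, y = 1/2 ↦ 0  <
x = 0, y = 1 ↦ 0  <
x = 1/2, y = 0 ↦ 0  <
x = 1/2, y = 1/2 ↦ 1/2  <
x = 1/2, y = 1 ↦ 1/2  <
x = 1, y = 0 ↦ 0  <
x = 1, y = 1/2 ↦ 1/2  <
x = 1, y = 1 ↦ 1  ≥
So 1 of the 9 assignments meets the threshold.

1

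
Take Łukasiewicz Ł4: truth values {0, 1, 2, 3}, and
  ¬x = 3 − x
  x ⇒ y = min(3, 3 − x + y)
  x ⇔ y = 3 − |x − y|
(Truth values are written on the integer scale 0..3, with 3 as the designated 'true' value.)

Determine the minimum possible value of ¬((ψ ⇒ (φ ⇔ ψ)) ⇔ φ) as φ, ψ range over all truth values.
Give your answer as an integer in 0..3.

Take φ = 0, ψ = 3:
φ ⇔ ψ = 0 ⇔ 3 = 0
ψ ⇒ (φ ⇔ ψ) = 3 ⇒ 0 = 0
(ψ ⇒ (φ ⇔ ψ)) ⇔ φ = 0 ⇔ 0 = 3
¬((ψ ⇒ (φ ⇔ ψ)) ⇔ φ) = ¬3 = 0
No assignment yields a value below 0, so this is the minimum.

0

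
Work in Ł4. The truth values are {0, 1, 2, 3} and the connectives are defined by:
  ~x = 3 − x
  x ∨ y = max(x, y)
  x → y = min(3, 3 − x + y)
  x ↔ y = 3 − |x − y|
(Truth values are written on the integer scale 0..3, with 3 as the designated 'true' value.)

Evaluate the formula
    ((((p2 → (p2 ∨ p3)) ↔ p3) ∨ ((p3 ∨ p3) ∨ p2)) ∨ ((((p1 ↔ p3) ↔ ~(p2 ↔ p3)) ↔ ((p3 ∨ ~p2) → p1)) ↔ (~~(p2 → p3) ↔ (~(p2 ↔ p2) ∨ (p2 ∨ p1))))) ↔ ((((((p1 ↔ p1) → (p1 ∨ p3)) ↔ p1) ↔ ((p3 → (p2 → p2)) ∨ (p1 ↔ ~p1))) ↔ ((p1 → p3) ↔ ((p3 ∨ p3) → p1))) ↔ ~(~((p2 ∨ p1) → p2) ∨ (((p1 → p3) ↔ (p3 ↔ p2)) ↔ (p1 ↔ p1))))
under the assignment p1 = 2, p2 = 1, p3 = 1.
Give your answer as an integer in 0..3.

p2 ∨ p3 = 1 ∨ 1 = 1
p2 → (p2 ∨ p3) = 1 → 1 = 3
(p2 → (p2 ∨ p3)) ↔ p3 = 3 ↔ 1 = 1
p3 ∨ p3 = 1 ∨ 1 = 1
(p3 ∨ p3) ∨ p2 = 1 ∨ 1 = 1
((p2 → (p2 ∨ p3)) ↔ p3) ∨ ((p3 ∨ p3) ∨ p2) = 1 ∨ 1 = 1
p1 ↔ p3 = 2 ↔ 1 = 2
p2 ↔ p3 = 1 ↔ 1 = 3
~(p2 ↔ p3) = ~3 = 0
(p1 ↔ p3) ↔ ~(p2 ↔ p3) = 2 ↔ 0 = 1
~p2 = ~1 = 2
p3 ∨ ~p2 = 1 ∨ 2 = 2
(p3 ∨ ~p2) → p1 = 2 → 2 = 3
((p1 ↔ p3) ↔ ~(p2 ↔ p3)) ↔ ((p3 ∨ ~p2) → p1) = 1 ↔ 3 = 1
p2 → p3 = 1 → 1 = 3
~(p2 → p3) = ~3 = 0
~~(p2 → p3) = ~0 = 3
p2 ↔ p2 = 1 ↔ 1 = 3
~(p2 ↔ p2) = ~3 = 0
p2 ∨ p1 = 1 ∨ 2 = 2
~(p2 ↔ p2) ∨ (p2 ∨ p1) = 0 ∨ 2 = 2
~~(p2 → p3) ↔ (~(p2 ↔ p2) ∨ (p2 ∨ p1)) = 3 ↔ 2 = 2
(((p1 ↔ p3) ↔ ~(p2 ↔ p3)) ↔ ((p3 ∨ ~p2) → p1)) ↔ (~~(p2 → p3) ↔ (~(p2 ↔ p2) ∨ (p2 ∨ p1))) = 1 ↔ 2 = 2
(((p2 → (p2 ∨ p3)) ↔ p3) ∨ ((p3 ∨ p3) ∨ p2)) ∨ ((((p1 ↔ p3) ↔ ~(p2 ↔ p3)) ↔ ((p3 ∨ ~p2) → p1)) ↔ (~~(p2 → p3) ↔ (~(p2 ↔ p2) ∨ (p2 ∨ p1)))) = 1 ∨ 2 = 2
p1 ↔ p1 = 2 ↔ 2 = 3
p1 ∨ p3 = 2 ∨ 1 = 2
(p1 ↔ p1) → (p1 ∨ p3) = 3 → 2 = 2
((p1 ↔ p1) → (p1 ∨ p3)) ↔ p1 = 2 ↔ 2 = 3
p2 → p2 = 1 → 1 = 3
p3 → (p2 → p2) = 1 → 3 = 3
~p1 = ~2 = 1
p1 ↔ ~p1 = 2 ↔ 1 = 2
(p3 → (p2 → p2)) ∨ (p1 ↔ ~p1) = 3 ∨ 2 = 3
(((p1 ↔ p1) → (p1 ∨ p3)) ↔ p1) ↔ ((p3 → (p2 → p2)) ∨ (p1 ↔ ~p1)) = 3 ↔ 3 = 3
p1 → p3 = 2 → 1 = 2
p3 ∨ p3 = 1 ∨ 1 = 1
(p3 ∨ p3) → p1 = 1 → 2 = 3
(p1 → p3) ↔ ((p3 ∨ p3) → p1) = 2 ↔ 3 = 2
((((p1 ↔ p1) → (p1 ∨ p3)) ↔ p1) ↔ ((p3 → (p2 → p2)) ∨ (p1 ↔ ~p1))) ↔ ((p1 → p3) ↔ ((p3 ∨ p3) → p1)) = 3 ↔ 2 = 2
p2 ∨ p1 = 1 ∨ 2 = 2
(p2 ∨ p1) → p2 = 2 → 1 = 2
~((p2 ∨ p1) → p2) = ~2 = 1
p1 → p3 = 2 → 1 = 2
p3 ↔ p2 = 1 ↔ 1 = 3
(p1 → p3) ↔ (p3 ↔ p2) = 2 ↔ 3 = 2
p1 ↔ p1 = 2 ↔ 2 = 3
((p1 → p3) ↔ (p3 ↔ p2)) ↔ (p1 ↔ p1) = 2 ↔ 3 = 2
~((p2 ∨ p1) → p2) ∨ (((p1 → p3) ↔ (p3 ↔ p2)) ↔ (p1 ↔ p1)) = 1 ∨ 2 = 2
~(~((p2 ∨ p1) → p2) ∨ (((p1 → p3) ↔ (p3 ↔ p2)) ↔ (p1 ↔ p1))) = ~2 = 1
(((((p1 ↔ p1) → (p1 ∨ p3)) ↔ p1) ↔ ((p3 → (p2 → p2)) ∨ (p1 ↔ ~p1))) ↔ ((p1 → p3) ↔ ((p3 ∨ p3) → p1))) ↔ ~(~((p2 ∨ p1) → p2) ∨ (((p1 → p3) ↔ (p3 ↔ p2)) ↔ (p1 ↔ p1))) = 2 ↔ 1 = 2
((((p2 → (p2 ∨ p3)) ↔ p3) ∨ ((p3 ∨ p3) ∨ p2)) ∨ ((((p1 ↔ p3) ↔ ~(p2 ↔ p3)) ↔ ((p3 ∨ ~p2) → p1)) ↔ (~~(p2 → p3) ↔ (~(p2 ↔ p2) ∨ (p2 ∨ p1))))) ↔ ((((((p1 ↔ p1) → (p1 ∨ p3)) ↔ p1) ↔ ((p3 → (p2 → p2)) ∨ (p1 ↔ ~p1))) ↔ ((p1 → p3) ↔ ((p3 ∨ p3) → p1))) ↔ ~(~((p2 ∨ p1) → p2) ∨ (((p1 → p3) ↔ (p3 ↔ p2)) ↔ (p1 ↔ p1)))) = 2 ↔ 2 = 3

3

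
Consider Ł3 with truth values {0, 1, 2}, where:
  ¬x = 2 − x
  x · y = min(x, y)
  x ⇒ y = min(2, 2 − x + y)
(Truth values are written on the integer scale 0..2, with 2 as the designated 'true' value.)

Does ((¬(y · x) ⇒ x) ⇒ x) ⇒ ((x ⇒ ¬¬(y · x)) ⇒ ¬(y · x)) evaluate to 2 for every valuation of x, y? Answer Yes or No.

Counterexample: take x = 2, y = 2.
y · x = 2 · 2 = 2
¬(y · x) = ¬2 = 0
¬(y · x) ⇒ x = 0 ⇒ 2 = 2
(¬(y · x) ⇒ x) ⇒ x = 2 ⇒ 2 = 2
y · x = 2 · 2 = 2
¬(y · x) = ¬2 = 0
¬¬(y · x) = ¬0 = 2
x ⇒ ¬¬(y · x) = 2 ⇒ 2 = 2
y · x = 2 · 2 = 2
¬(y · x) = ¬2 = 0
(x ⇒ ¬¬(y · x)) ⇒ ¬(y · x) = 2 ⇒ 0 = 0
((¬(y · x) ⇒ x) ⇒ x) ⇒ ((x ⇒ ¬¬(y · x)) ⇒ ¬(y · x)) = 2 ⇒ 0 = 0
This gives 0 ≠ 2.

No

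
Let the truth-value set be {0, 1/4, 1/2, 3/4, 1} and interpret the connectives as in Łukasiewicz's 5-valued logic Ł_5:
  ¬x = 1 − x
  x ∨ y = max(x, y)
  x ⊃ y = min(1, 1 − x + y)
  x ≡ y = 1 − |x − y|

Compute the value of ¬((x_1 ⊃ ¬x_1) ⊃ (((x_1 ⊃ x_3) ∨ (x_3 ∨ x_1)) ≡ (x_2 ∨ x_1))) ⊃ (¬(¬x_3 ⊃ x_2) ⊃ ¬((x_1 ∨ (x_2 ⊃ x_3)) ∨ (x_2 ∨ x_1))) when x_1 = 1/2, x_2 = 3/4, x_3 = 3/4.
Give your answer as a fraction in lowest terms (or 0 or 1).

¬x_1 = ¬1/2 = 1/2
x_1 ⊃ ¬x_1 = 1/2 ⊃ 1/2 = 1
x_1 ⊃ x_3 = 1/2 ⊃ 3/4 = 1
x_3 ∨ x_1 = 3/4 ∨ 1/2 = 3/4
(x_1 ⊃ x_3) ∨ (x_3 ∨ x_1) = 1 ∨ 3/4 = 1
x_2 ∨ x_1 = 3/4 ∨ 1/2 = 3/4
((x_1 ⊃ x_3) ∨ (x_3 ∨ x_1)) ≡ (x_2 ∨ x_1) = 1 ≡ 3/4 = 3/4
(x_1 ⊃ ¬x_1) ⊃ (((x_1 ⊃ x_3) ∨ (x_3 ∨ x_1)) ≡ (x_2 ∨ x_1)) = 1 ⊃ 3/4 = 3/4
¬((x_1 ⊃ ¬x_1) ⊃ (((x_1 ⊃ x_3) ∨ (x_3 ∨ x_1)) ≡ (x_2 ∨ x_1))) = ¬3/4 = 1/4
¬x_3 = ¬3/4 = 1/4
¬x_3 ⊃ x_2 = 1/4 ⊃ 3/4 = 1
¬(¬x_3 ⊃ x_2) = ¬1 = 0
x_2 ⊃ x_3 = 3/4 ⊃ 3/4 = 1
x_1 ∨ (x_2 ⊃ x_3) = 1/2 ∨ 1 = 1
x_2 ∨ x_1 = 3/4 ∨ 1/2 = 3/4
(x_1 ∨ (x_2 ⊃ x_3)) ∨ (x_2 ∨ x_1) = 1 ∨ 3/4 = 1
¬((x_1 ∨ (x_2 ⊃ x_3)) ∨ (x_2 ∨ x_1)) = ¬1 = 0
¬(¬x_3 ⊃ x_2) ⊃ ¬((x_1 ∨ (x_2 ⊃ x_3)) ∨ (x_2 ∨ x_1)) = 0 ⊃ 0 = 1
¬((x_1 ⊃ ¬x_1) ⊃ (((x_1 ⊃ x_3) ∨ (x_3 ∨ x_1)) ≡ (x_2 ∨ x_1))) ⊃ (¬(¬x_3 ⊃ x_2) ⊃ ¬((x_1 ∨ (x_2 ⊃ x_3)) ∨ (x_2 ∨ x_1))) = 1/4 ⊃ 1 = 1

1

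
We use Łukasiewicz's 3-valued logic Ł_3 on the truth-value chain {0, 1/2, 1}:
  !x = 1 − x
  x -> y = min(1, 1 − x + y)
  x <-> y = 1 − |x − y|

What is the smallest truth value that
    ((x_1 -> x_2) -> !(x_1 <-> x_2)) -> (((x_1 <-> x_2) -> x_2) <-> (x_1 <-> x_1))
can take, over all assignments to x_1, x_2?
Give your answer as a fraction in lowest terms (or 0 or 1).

1/2

Take x_1 = 1/2, x_2 = 0:
x_1 -> x_2 = 1/2 -> 0 = 1/2
x_1 <-> x_2 = 1/2 <-> 0 = 1/2
!(x_1 <-> x_2) = !1/2 = 1/2
(x_1 -> x_2) -> !(x_1 <-> x_2) = 1/2 -> 1/2 = 1
x_1 <-> x_2 = 1/2 <-> 0 = 1/2
(x_1 <-> x_2) -> x_2 = 1/2 -> 0 = 1/2
x_1 <-> x_1 = 1/2 <-> 1/2 = 1
((x_1 <-> x_2) -> x_2) <-> (x_1 <-> x_1) = 1/2 <-> 1 = 1/2
((x_1 -> x_2) -> !(x_1 <-> x_2)) -> (((x_1 <-> x_2) -> x_2) <-> (x_1 <-> x_1)) = 1 -> 1/2 = 1/2
No assignment yields a value below 1/2, so this is the minimum.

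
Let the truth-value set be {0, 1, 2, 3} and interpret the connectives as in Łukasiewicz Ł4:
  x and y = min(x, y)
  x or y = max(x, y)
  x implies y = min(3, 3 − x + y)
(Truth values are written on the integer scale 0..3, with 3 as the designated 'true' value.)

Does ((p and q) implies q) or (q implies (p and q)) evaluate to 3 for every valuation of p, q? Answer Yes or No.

p = 0, q = 0 ↦ 3
p = 0, q = 1 ↦ 3
p = 0, q = 2 ↦ 3
p = 0, q = 3 ↦ 3
p = 1, q = 0 ↦ 3
p = 1, q = 1 ↦ 3
p = 1, q = 2 ↦ 3
p = 1, q = 3 ↦ 3
p = 2, q = 0 ↦ 3
p = 2, q = 1 ↦ 3
p = 2, q = 2 ↦ 3
p = 2, q = 3 ↦ 3
p = 3, q = 0 ↦ 3
p = 3, q = 1 ↦ 3
p = 3, q = 2 ↦ 3
p = 3, q = 3 ↦ 3
Every assignment gives a value ≥ 3.

Yes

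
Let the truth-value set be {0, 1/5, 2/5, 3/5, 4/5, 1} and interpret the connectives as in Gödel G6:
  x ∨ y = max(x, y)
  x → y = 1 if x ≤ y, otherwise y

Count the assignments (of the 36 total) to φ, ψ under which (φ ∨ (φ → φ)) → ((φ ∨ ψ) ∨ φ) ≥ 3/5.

27

value 1: 11 assignments (counts)
value 4/5: 9 assignments (counts)
value 3/5: 7 assignments (counts)
value 2/5: 5 assignments
value 1/5: 3 assignments
value 0: 1 assignment
So 27 of the 36 assignments meet the threshold.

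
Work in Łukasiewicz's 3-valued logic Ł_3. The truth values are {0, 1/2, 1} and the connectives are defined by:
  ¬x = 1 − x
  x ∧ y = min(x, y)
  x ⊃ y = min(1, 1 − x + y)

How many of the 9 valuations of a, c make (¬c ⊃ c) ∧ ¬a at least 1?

a = 0, c = 0 ↦ 0  <
a = 0, c = 1/2 ↦ 1  ≥
a = 0, c = 1 ↦ 1  ≥
a = 1/2, c = 0 ↦ 0  <
a = 1/2, c = 1/2 ↦ 1/2  <
a = 1/2, c = 1 ↦ 1/2  <
a = 1, c = 0 ↦ 0  <
a = 1, c = 1/2 ↦ 0  <
a = 1, c = 1 ↦ 0  <
So 2 of the 9 assignments meet the threshold.

2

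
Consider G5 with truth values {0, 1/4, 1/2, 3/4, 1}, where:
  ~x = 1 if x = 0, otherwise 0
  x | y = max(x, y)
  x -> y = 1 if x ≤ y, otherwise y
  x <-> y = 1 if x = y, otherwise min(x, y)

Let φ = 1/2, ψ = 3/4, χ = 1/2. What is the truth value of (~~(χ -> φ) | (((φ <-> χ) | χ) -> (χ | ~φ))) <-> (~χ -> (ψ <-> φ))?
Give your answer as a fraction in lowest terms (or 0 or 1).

1

χ -> φ = 1/2 -> 1/2 = 1
~(χ -> φ) = ~1 = 0
~~(χ -> φ) = ~0 = 1
φ <-> χ = 1/2 <-> 1/2 = 1
(φ <-> χ) | χ = 1 | 1/2 = 1
~φ = ~1/2 = 0
χ | ~φ = 1/2 | 0 = 1/2
((φ <-> χ) | χ) -> (χ | ~φ) = 1 -> 1/2 = 1/2
~~(χ -> φ) | (((φ <-> χ) | χ) -> (χ | ~φ)) = 1 | 1/2 = 1
~χ = ~1/2 = 0
ψ <-> φ = 3/4 <-> 1/2 = 1/2
~χ -> (ψ <-> φ) = 0 -> 1/2 = 1
(~~(χ -> φ) | (((φ <-> χ) | χ) -> (χ | ~φ))) <-> (~χ -> (ψ <-> φ)) = 1 <-> 1 = 1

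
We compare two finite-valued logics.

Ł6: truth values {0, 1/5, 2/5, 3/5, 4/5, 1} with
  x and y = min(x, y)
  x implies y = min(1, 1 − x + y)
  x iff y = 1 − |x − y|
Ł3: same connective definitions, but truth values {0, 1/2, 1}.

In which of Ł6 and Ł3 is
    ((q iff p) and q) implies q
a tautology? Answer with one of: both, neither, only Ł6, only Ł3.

In Ł6: every assignment gives 1 — tautology.
In Ł3: every assignment gives 1 — tautology.

both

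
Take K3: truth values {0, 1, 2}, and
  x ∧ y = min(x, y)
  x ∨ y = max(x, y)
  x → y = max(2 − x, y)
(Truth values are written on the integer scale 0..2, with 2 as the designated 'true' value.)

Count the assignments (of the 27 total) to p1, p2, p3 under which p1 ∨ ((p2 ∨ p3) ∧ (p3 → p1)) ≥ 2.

11

value 2: 11 assignments (counts)
value 1: 12 assignments
value 0: 4 assignments
So 11 of the 27 assignments meet the threshold.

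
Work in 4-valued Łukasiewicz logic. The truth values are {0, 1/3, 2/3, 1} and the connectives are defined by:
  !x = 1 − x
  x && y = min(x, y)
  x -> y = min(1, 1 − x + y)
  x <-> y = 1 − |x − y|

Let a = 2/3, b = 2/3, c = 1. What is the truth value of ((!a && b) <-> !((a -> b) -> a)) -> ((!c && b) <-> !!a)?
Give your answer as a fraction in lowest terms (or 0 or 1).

1/3

!a = !2/3 = 1/3
!a && b = 1/3 && 2/3 = 1/3
a -> b = 2/3 -> 2/3 = 1
(a -> b) -> a = 1 -> 2/3 = 2/3
!((a -> b) -> a) = !2/3 = 1/3
(!a && b) <-> !((a -> b) -> a) = 1/3 <-> 1/3 = 1
!c = !1 = 0
!c && b = 0 && 2/3 = 0
!a = !2/3 = 1/3
!!a = !1/3 = 2/3
(!c && b) <-> !!a = 0 <-> 2/3 = 1/3
((!a && b) <-> !((a -> b) -> a)) -> ((!c && b) <-> !!a) = 1 -> 1/3 = 1/3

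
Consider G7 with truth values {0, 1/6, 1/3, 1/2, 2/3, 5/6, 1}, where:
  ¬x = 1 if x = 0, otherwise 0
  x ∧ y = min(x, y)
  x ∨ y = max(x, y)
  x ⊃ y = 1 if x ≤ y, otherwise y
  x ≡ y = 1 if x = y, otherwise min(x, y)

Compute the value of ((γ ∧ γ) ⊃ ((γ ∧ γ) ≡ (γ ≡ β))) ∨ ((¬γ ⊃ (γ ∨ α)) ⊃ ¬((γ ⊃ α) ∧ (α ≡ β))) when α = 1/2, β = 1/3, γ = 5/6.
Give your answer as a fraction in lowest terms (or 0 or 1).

γ ∧ γ = 5/6 ∧ 5/6 = 5/6
γ ∧ γ = 5/6 ∧ 5/6 = 5/6
γ ≡ β = 5/6 ≡ 1/3 = 1/3
(γ ∧ γ) ≡ (γ ≡ β) = 5/6 ≡ 1/3 = 1/3
(γ ∧ γ) ⊃ ((γ ∧ γ) ≡ (γ ≡ β)) = 5/6 ⊃ 1/3 = 1/3
¬γ = ¬5/6 = 0
γ ∨ α = 5/6 ∨ 1/2 = 5/6
¬γ ⊃ (γ ∨ α) = 0 ⊃ 5/6 = 1
γ ⊃ α = 5/6 ⊃ 1/2 = 1/2
α ≡ β = 1/2 ≡ 1/3 = 1/3
(γ ⊃ α) ∧ (α ≡ β) = 1/2 ∧ 1/3 = 1/3
¬((γ ⊃ α) ∧ (α ≡ β)) = ¬1/3 = 0
(¬γ ⊃ (γ ∨ α)) ⊃ ¬((γ ⊃ α) ∧ (α ≡ β)) = 1 ⊃ 0 = 0
((γ ∧ γ) ⊃ ((γ ∧ γ) ≡ (γ ≡ β))) ∨ ((¬γ ⊃ (γ ∨ α)) ⊃ ¬((γ ⊃ α) ∧ (α ≡ β))) = 1/3 ∨ 0 = 1/3

1/3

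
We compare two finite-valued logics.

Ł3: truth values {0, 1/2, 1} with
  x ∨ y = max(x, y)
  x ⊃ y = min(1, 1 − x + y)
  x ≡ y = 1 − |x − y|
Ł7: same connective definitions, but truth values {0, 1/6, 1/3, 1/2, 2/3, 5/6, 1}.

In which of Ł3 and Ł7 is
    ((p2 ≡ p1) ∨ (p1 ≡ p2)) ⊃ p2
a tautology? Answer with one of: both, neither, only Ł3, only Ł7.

neither

In Ł3: at p1 = 0, p2 = 0 the value is 0 — not a tautology.
In Ł7: at p1 = 0, p2 = 0 the value is 0 — not a tautology.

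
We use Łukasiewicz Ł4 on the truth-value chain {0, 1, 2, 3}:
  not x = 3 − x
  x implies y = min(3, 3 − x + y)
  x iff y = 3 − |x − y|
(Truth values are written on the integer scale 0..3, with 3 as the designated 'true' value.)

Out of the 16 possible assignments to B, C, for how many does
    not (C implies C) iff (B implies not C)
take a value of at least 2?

3

B = 0, C = 0 ↦ 0  <
B = 0, C = 1 ↦ 0  <
B = 0, C = 2 ↦ 0  <
B = 0, C = 3 ↦ 0  <
B = 1, C = 0 ↦ 0  <
B = 1, C = 1 ↦ 0  <
B = 1, C = 2 ↦ 0  <
B = 1, C = 3 ↦ 1  <
B = 2, C = 0 ↦ 0  <
B = 2, C = 1 ↦ 0  <
B = 2, C = 2 ↦ 1  <
B = 2, C = 3 ↦ 2  ≥
B = 3, C = 0 ↦ 0  <
B = 3, C = 1 ↦ 1  <
B = 3, C = 2 ↦ 2  ≥
B = 3, C = 3 ↦ 3  ≥
So 3 of the 16 assignments meet the threshold.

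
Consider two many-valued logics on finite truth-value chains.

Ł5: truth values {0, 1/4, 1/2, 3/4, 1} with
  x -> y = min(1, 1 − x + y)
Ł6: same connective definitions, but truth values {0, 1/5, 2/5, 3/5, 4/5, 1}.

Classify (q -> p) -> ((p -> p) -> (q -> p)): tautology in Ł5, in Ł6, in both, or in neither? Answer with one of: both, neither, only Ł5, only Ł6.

both

In Ł5: every assignment gives 1 — tautology.
In Ł6: every assignment gives 1 — tautology.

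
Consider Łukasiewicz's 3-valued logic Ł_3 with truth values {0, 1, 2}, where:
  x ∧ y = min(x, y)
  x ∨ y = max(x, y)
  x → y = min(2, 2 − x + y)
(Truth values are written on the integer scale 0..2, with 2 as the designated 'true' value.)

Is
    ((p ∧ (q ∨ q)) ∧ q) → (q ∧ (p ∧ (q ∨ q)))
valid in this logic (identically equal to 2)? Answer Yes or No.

Yes

p = 0, q = 0 ↦ 2
p = 0, q = 1 ↦ 2
p = 0, q = 2 ↦ 2
p = 1, q = 0 ↦ 2
p = 1, q = 1 ↦ 2
p = 1, q = 2 ↦ 2
p = 2, q = 0 ↦ 2
p = 2, q = 1 ↦ 2
p = 2, q = 2 ↦ 2
Every assignment gives a value ≥ 2.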